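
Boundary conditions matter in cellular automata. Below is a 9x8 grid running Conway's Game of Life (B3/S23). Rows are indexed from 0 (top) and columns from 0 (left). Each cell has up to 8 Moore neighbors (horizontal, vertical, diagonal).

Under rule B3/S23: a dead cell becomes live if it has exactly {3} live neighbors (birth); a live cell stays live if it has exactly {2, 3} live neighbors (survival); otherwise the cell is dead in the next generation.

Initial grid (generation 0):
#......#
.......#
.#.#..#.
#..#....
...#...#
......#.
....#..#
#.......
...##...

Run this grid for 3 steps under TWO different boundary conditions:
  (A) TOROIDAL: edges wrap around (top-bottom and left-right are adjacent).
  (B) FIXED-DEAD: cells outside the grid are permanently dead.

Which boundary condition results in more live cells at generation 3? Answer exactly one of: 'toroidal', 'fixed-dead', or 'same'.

Answer: toroidal

Derivation:
Under TOROIDAL boundary, generation 3:
#......#
..#.....
##......
........
#.....#.
#.....#.
........
........
#......#
Population = 11

Under FIXED-DEAD boundary, generation 3:
........
........
........
........
........
........
........
........
........
Population = 0

Comparison: toroidal=11, fixed-dead=0 -> toroidal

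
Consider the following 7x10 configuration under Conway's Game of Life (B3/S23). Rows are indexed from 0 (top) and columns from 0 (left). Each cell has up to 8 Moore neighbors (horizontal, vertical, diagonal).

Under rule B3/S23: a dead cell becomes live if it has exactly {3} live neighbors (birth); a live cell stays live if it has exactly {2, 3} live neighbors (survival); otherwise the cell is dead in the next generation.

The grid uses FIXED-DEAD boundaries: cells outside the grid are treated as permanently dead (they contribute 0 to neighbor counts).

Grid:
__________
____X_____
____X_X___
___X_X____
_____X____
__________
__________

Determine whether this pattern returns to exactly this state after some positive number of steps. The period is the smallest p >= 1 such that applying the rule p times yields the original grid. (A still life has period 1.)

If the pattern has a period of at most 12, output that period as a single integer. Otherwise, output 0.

Answer: 2

Derivation:
Simulating and comparing each generation to the original:
Gen 0 (original, given above): 6 live cells
Gen 1: 6 live cells, differs from original
Gen 2: 6 live cells, MATCHES original -> period = 2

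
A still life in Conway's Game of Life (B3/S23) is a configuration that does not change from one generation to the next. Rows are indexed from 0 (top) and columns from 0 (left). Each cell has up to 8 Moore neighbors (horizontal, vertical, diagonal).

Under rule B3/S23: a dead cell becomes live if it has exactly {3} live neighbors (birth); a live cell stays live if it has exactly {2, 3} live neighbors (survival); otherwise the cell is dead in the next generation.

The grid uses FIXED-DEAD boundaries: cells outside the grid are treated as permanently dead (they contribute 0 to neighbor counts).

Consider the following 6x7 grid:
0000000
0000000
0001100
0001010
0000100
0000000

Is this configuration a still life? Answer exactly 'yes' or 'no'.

Answer: yes

Derivation:
Compute generation 1 and compare to generation 0 (given above):
Generation 1:
0000000
0000000
0001100
0001010
0000100
0000000
The grids are IDENTICAL -> still life.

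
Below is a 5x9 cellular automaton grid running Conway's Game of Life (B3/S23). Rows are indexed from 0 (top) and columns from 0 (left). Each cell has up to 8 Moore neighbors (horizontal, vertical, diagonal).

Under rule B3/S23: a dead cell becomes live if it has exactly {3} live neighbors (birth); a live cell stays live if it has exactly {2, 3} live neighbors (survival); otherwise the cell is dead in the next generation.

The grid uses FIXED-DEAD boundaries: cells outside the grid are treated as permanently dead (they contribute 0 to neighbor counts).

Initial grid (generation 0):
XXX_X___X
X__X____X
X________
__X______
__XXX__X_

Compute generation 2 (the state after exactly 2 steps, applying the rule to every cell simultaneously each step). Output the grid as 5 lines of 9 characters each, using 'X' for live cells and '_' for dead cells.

Answer: X__X_____
X__X_____
X__X_____
_X_X_____
_XXX_____

Derivation:
Simulating step by step:
Generation 0 (given above): 14 live cells
Generation 1: 12 live cells
XXXX_____
X_XX_____
_X_______
_XX______
__XX_____
Generation 2: 11 live cells
(generation 2 grid is the final answer)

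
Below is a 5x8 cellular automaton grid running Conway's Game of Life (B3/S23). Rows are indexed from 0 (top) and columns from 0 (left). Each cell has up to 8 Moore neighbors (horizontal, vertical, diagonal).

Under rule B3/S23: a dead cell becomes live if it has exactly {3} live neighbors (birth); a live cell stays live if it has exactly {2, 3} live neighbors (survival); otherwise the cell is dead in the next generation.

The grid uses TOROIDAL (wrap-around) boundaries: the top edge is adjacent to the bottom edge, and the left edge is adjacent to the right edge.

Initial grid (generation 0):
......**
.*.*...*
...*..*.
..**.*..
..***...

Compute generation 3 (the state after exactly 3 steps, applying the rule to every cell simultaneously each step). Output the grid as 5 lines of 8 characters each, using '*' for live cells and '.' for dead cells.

Simulating step by step:
Generation 0 (given above): 13 live cells
Generation 1: 14 live cells
*...*.**
*.*....*
...*..*.
.....*..
..*.***.
Generation 2: 11 live cells
*...*...
**.*.*..
......**
...*....
...**...
Generation 3: 18 live cells
(generation 3 grid is the final answer)

Answer: ***..*..
**..***.
*.*.*.**
...**...
...**...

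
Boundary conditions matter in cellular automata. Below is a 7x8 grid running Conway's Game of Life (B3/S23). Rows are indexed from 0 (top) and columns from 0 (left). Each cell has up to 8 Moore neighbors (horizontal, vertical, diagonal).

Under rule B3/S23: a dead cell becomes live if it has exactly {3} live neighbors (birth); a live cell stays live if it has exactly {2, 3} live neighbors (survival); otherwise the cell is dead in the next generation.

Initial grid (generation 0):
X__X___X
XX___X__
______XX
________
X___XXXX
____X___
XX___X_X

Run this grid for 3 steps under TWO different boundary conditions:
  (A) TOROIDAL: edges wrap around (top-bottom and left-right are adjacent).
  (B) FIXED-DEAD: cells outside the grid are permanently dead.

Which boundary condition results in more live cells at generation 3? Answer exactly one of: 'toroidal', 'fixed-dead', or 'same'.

Answer: toroidal

Derivation:
Under TOROIDAL boundary, generation 3:
___XX___
______X_
________
_____X__
X__XXXXX
__X___X_
X____X__
Population = 14

Under FIXED-DEAD boundary, generation 3:
XX______
XX______
________
______X_
____X_XX
____X_X_
________
Population = 10

Comparison: toroidal=14, fixed-dead=10 -> toroidal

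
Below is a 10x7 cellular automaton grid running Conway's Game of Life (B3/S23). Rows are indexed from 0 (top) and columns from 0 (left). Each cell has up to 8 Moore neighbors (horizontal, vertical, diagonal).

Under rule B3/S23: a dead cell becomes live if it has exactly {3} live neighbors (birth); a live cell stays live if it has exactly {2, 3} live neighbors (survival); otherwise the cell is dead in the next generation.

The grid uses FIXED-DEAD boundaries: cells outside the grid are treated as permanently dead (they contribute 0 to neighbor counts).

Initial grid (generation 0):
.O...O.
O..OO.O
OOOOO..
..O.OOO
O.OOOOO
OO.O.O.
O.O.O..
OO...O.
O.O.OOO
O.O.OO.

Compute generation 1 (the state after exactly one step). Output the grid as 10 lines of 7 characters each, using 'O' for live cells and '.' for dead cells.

Simulating step by step:
Generation 0 (given above): 40 live cells
Generation 1: 22 live cells
(generation 1 grid is the final answer)

Answer: ....OO.
O......
O.....O
O.....O
O......
O.....O
..OOOO.
O.O...O
O.O...O
....O.O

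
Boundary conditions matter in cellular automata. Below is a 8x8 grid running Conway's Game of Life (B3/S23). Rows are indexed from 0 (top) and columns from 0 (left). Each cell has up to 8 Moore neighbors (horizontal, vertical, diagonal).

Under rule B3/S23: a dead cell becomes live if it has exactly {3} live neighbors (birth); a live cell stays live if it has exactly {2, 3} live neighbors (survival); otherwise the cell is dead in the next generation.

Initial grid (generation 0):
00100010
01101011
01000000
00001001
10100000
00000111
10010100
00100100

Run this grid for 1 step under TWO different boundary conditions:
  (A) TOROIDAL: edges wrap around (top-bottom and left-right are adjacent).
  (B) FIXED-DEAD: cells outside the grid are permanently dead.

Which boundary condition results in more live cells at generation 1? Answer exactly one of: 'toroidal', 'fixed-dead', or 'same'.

Answer: toroidal

Derivation:
Under TOROIDAL boundary, generation 1:
00100011
11110111
01110111
11000000
10000100
11001111
00000101
01111110
Population = 34

Under FIXED-DEAD boundary, generation 1:
01110111
01110111
01110111
01000000
00000101
01001110
00000100
00001000
Population = 27

Comparison: toroidal=34, fixed-dead=27 -> toroidal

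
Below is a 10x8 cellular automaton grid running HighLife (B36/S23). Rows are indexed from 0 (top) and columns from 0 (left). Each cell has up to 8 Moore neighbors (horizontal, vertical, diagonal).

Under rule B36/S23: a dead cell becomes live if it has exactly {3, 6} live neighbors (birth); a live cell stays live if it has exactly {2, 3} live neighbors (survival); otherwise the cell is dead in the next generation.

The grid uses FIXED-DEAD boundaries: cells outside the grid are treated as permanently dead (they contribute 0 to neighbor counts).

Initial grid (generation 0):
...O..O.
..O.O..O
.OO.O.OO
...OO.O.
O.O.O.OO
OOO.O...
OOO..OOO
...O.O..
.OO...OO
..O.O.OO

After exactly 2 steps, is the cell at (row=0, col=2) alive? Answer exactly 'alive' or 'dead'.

Simulating step by step:
Generation 0 (given above): 38 live cells
Generation 1: 38 live cells
...O....
.OO.O..O
.OOOO.OO
....OO..
O.OOO.OO
....O...
O....OO.
O..OOOO.
.OO.O..O
.OOO.OOO
Generation 2: 32 live cells
..OO....
.O.OOOOO
.O....OO
........
......O.
.O..O..O
...O..O.
O.OO...O
O..O.OOO
.O.OOOOO

Cell (0,2) at generation 2: 1 -> alive

Answer: alive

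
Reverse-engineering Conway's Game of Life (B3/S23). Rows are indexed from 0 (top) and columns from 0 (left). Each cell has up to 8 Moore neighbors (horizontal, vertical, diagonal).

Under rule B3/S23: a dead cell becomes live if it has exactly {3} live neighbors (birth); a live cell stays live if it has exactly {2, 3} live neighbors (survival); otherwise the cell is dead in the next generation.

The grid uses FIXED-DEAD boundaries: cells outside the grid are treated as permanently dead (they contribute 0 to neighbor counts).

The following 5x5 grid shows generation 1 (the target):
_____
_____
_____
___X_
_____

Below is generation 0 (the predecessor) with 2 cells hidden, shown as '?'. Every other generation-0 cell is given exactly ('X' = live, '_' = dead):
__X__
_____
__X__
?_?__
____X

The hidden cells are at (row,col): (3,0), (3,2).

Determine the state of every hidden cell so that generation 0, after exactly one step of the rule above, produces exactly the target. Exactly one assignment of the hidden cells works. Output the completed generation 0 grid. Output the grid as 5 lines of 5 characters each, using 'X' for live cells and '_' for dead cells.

Answer: __X__
_____
__X__
__X__
____X

Derivation:
Hidden generation-0 cells (in order): (3,0), (3,2).
A hidden cell only influences target cells in its own 3x3 neighborhood. Try each of the 2^2 = 4 assignments, step the completed generation 0 forward once under B3/S23, and compare with the target:
  (3,0)=_ (3,2)=_ -> step gives (3,3)='_' but target has 'X' -> reject
  (3,0)=_ (3,2)=X -> step reproduces the target at every cell -> ACCEPT
  (3,0)=X (3,2)=_ -> step gives (3,3)='_' but target has 'X' -> reject
  (3,0)=X (3,2)=X -> step gives (2,1)='X' but target has '_' -> reject
Unique solution: (3,0)=dead, (3,2)=live.
Check: live-neighbor counts of every cell in the completed generation 0:
01010
02220
02120
02131
01120
Applying B3/S23 to generation 0 with these counts gives:
_____
_____
_____
___X_
_____
which matches the target exactly.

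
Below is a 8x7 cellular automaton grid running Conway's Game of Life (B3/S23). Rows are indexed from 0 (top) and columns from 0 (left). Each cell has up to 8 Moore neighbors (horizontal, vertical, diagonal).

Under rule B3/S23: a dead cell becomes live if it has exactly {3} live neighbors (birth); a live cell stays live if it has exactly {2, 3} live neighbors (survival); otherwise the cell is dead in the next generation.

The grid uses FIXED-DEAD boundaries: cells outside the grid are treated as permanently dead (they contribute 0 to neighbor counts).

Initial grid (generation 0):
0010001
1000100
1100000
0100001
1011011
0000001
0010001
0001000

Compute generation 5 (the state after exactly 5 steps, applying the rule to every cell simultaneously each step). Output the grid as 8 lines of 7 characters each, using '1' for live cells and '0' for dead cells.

Simulating step by step:
Generation 0 (given above): 17 live cells
Generation 1: 13 live cells
0000000
1000000
1100000
0000011
0110011
0111001
0000000
0000000
Generation 2: 16 live cells
0000000
1100000
1100000
1010011
0101100
0101011
0010000
0000000
Generation 3: 15 live cells
0000000
1100000
0010000
1011110
1101000
0101010
0010000
0000000
Generation 4: 13 live cells
0000000
0100000
1010100
1000100
1000010
1101100
0010000
0000000
Generation 5: 18 live cells
(generation 5 grid is the final answer)

Answer: 0000000
0100000
1001000
1001110
1001010
1111100
0111000
0000000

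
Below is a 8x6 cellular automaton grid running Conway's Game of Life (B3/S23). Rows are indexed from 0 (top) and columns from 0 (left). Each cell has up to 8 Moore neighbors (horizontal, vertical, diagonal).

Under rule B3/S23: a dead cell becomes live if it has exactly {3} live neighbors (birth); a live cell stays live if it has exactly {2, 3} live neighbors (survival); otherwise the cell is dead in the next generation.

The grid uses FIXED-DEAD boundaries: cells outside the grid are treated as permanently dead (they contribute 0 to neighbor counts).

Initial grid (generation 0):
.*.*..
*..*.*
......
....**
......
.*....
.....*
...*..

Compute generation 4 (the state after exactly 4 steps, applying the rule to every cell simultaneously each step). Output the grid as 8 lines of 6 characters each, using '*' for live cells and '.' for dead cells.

Simulating step by step:
Generation 0 (given above): 10 live cells
Generation 1: 5 live cells
..*.*.
..*.*.
.....*
......
......
......
......
......
Generation 2: 2 live cells
......
....**
......
......
......
......
......
......
Generation 3: 0 live cells
......
......
......
......
......
......
......
......
Generation 4: 0 live cells
(generation 4 grid is the final answer)

Answer: ......
......
......
......
......
......
......
......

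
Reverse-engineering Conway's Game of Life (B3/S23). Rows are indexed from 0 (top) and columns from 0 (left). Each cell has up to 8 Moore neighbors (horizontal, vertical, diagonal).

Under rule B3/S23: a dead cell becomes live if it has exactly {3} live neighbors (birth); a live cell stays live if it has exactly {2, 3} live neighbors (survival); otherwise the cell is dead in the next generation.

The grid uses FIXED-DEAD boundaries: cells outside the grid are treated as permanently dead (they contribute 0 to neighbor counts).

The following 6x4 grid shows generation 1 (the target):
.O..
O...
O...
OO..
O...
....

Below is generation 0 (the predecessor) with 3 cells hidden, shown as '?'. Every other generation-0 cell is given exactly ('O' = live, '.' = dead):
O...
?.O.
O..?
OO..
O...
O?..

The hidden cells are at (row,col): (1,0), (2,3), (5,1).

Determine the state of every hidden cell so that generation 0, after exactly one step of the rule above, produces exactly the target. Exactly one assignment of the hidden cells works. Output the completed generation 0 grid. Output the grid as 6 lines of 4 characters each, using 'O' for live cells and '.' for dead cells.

Hidden generation-0 cells (in order): (1,0), (2,3), (5,1).
A hidden cell only influences target cells in its own 3x3 neighborhood. Try each of the 2^3 = 8 assignments, step the completed generation 0 forward once under B3/S23, and compare with the target:
  (1,0)=. (2,3)=. (5,1)=. -> step gives (0,1)='.' but target has 'O' -> reject
  (1,0)=. (2,3)=. (5,1)=O -> step gives (0,1)='.' but target has 'O' -> reject
  (1,0)=. (2,3)=O (5,1)=. -> step gives (0,1)='.' but target has 'O' -> reject
  (1,0)=. (2,3)=O (5,1)=O -> step gives (0,1)='.' but target has 'O' -> reject
  (1,0)=O (2,3)=. (5,1)=. -> step reproduces the target at every cell -> ACCEPT
  (1,0)=O (2,3)=. (5,1)=O -> step gives (4,0)='.' but target has 'O' -> reject
  (1,0)=O (2,3)=O (5,1)=. -> step gives (2,2)='O' but target has '.' -> reject
  (1,0)=O (2,3)=O (5,1)=O -> step gives (2,2)='O' but target has '.' -> reject
Unique solution: (1,0)=live, (2,3)=dead, (5,1)=dead.
Check: live-neighbor counts of every cell in the completed generation 0:
1311
2401
3521
3310
3410
1200
Applying B3/S23 to generation 0 with these counts gives:
.O..
O...
O...
OO..
O...
....
which matches the target exactly.

Answer: O...
O.O.
O...
OO..
O...
O...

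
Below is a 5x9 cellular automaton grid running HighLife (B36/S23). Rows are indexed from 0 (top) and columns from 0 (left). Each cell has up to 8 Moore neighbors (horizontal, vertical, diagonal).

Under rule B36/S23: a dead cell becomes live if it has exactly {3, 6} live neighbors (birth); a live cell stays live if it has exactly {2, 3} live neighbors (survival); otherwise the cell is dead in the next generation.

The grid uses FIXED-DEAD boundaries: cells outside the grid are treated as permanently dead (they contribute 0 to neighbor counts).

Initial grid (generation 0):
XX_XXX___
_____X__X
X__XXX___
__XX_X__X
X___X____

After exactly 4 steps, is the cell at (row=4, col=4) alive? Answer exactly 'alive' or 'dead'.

Answer: alive

Derivation:
Simulating step by step:
Generation 0 (given above): 17 live cells
Generation 1: 16 live cells
____XX___
XXX___X__
__XX_XX__
_XX_XX___
___XX____
Generation 2: 15 live cells
_X___X___
_XX___X__
XX____X__
_X_X__X__
__XXXX___
Generation 3: 17 live cells
_XX______
__X__XX__
X____XXX_
XX_X__X__
__XXXX___
Generation 4: 18 live cells
_XX______
__X__X_X_
X_X_X__X_
XX_X___X_
_XXXXX___

Cell (4,4) at generation 4: 1 -> alive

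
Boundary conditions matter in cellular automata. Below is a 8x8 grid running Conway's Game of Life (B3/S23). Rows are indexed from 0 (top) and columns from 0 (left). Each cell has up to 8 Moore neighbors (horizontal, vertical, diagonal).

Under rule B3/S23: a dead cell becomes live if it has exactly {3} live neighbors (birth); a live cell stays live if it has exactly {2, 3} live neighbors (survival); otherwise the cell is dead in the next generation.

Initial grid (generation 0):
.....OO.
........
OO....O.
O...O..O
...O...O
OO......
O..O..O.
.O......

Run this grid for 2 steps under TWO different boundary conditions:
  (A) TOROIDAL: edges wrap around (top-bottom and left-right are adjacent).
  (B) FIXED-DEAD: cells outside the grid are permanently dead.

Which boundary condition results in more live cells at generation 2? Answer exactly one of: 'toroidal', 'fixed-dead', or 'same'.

Answer: toroidal

Derivation:
Under TOROIDAL boundary, generation 2:
........
O.....OO
OO...O..
.OO....O
.......O
..O.....
..O.....
O.....OO
Population = 15

Under FIXED-DEAD boundary, generation 2:
........
........
OO...O.O
..O.....
........
..O.....
O.O.....
........
Population = 8

Comparison: toroidal=15, fixed-dead=8 -> toroidal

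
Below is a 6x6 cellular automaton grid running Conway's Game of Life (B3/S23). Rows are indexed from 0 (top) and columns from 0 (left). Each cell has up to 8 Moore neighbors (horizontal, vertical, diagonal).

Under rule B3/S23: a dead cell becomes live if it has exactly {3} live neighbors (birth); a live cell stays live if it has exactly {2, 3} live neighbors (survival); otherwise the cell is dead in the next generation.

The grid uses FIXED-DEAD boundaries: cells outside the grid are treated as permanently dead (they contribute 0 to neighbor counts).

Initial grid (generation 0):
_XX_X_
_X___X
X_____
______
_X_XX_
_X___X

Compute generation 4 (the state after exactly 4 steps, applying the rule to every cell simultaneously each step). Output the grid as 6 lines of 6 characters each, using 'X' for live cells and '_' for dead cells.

Answer: ______
_X____
_X____
______
______
______

Derivation:
Simulating step by step:
Generation 0 (given above): 11 live cells
Generation 1: 9 live cells
_XX___
XXX___
______
______
__X_X_
__X_X_
Generation 2: 5 live cells
X_X___
X_X___
_X____
______
______
______
Generation 3: 3 live cells
______
X_X___
_X____
______
______
______
Generation 4: 2 live cells
(generation 4 grid is the final answer)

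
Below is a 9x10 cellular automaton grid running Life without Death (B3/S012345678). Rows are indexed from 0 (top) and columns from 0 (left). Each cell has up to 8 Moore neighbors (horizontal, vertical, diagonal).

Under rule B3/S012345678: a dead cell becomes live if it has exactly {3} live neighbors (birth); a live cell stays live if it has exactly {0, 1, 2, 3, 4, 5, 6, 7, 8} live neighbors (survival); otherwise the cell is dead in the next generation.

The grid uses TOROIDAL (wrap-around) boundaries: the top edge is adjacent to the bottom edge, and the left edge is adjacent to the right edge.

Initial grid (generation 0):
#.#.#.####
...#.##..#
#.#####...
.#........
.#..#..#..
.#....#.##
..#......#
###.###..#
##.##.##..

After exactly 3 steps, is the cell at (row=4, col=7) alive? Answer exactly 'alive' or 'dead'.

Simulating step by step:
Generation 0 (given above): 40 live cells
Generation 1: 52 live cells
#.#.#.####
...#.##..#
#######...
##....#...
.##.#..##.
.##...####
..##..##.#
###.######
##.##.##..
Generation 2: 59 live cells
#.#.#.####
...#.##..#
########.#
##....#..#
.#####.##.
.##..#####
..###.##.#
###.######
##.##.##..
Generation 3: 59 live cells
#.#.#.####
...#.##..#
########.#
##....#..#
.#####.##.
.##..#####
..###.##.#
###.######
##.##.##..

Cell (4,7) at generation 3: 1 -> alive

Answer: alive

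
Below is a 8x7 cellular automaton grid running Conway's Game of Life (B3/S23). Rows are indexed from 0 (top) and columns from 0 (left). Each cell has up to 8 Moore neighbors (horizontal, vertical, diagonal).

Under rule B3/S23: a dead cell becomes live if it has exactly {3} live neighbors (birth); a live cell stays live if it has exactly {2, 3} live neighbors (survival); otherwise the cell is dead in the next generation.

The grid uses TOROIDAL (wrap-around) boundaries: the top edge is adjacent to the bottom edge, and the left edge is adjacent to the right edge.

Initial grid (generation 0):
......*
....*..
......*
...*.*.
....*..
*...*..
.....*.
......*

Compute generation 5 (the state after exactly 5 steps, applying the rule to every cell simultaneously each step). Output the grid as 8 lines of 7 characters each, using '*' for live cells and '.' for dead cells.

Answer: ...**.*
.....*.
......*
......*
......*
.......
.......
...***.

Derivation:
Simulating step by step:
Generation 0 (given above): 10 live cells
Generation 1: 15 live cells
.....*.
.....*.
....**.
....**.
...***.
....**.
.....**
.....**
Generation 2: 10 live cells
....**.
.....**
......*
......*
...*..*
...*...
.......
....*..
Generation 3: 11 live cells
....*.*
....*.*
*.....*
*....**
.......
.......
.......
....**.
Generation 4: 9 live cells
...**.*
......*
.......
*....*.
......*
.......
.......
....**.
Generation 5: 10 live cells
(generation 5 grid is the final answer)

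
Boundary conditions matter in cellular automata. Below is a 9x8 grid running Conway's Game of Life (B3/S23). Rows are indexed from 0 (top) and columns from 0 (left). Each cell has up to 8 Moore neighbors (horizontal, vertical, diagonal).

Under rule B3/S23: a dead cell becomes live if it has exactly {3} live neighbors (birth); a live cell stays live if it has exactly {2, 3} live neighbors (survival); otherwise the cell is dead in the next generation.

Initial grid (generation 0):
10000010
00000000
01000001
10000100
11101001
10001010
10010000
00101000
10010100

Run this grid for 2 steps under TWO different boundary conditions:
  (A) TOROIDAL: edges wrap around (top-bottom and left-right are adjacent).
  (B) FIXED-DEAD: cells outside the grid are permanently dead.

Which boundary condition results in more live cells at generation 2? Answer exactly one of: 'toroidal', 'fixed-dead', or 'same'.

Answer: toroidal

Derivation:
Under TOROIDAL boundary, generation 2:
00001001
10000001
11000000
00010101
00101010
00100000
11000010
01000000
01011110
Population = 22

Under FIXED-DEAD boundary, generation 2:
00000000
00000000
00000000
01010100
10101010
10100010
10000000
01000000
00111000
Population = 15

Comparison: toroidal=22, fixed-dead=15 -> toroidal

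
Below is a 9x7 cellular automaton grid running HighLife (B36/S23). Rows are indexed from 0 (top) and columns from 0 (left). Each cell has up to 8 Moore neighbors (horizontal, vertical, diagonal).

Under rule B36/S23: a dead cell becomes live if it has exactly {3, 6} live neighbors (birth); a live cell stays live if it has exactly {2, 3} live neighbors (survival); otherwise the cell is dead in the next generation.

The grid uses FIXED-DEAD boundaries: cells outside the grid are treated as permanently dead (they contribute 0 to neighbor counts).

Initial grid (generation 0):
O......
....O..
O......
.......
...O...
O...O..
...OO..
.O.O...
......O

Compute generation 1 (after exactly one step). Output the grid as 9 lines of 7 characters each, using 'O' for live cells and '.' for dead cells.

Simulating step by step:
Generation 0 (given above): 11 live cells
Generation 1: 7 live cells
(generation 1 grid is the final answer)

Answer: .......
.......
.......
.......
.......
....O..
..OOO..
..OOO..
.......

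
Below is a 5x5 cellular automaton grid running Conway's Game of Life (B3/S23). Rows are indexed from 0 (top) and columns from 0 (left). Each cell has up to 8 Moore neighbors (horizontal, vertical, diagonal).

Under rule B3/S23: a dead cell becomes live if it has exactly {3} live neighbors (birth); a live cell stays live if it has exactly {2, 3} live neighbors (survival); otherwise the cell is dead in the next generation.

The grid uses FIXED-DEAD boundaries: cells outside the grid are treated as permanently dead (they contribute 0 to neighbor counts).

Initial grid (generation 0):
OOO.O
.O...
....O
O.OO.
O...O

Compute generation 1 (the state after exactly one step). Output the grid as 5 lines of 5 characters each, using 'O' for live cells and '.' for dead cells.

Simulating step by step:
Generation 0 (given above): 11 live cells
Generation 1: 15 live cells
(generation 1 grid is the final answer)

Answer: OOO..
OOOO.
.OOO.
.O.OO
.O.O.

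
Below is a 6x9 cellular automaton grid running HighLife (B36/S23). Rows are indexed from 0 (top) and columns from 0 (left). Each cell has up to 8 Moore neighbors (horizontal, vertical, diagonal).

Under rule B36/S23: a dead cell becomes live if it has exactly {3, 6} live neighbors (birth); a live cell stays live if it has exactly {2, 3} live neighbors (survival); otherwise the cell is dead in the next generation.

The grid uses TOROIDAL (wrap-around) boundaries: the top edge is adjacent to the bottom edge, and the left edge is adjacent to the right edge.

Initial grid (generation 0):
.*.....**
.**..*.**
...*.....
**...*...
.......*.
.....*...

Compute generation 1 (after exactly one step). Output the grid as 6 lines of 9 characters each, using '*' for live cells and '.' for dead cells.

Answer: .**....**
.**...***
....*.*.*
.........
......*..
......***

Derivation:
Simulating step by step:
Generation 0 (given above): 14 live cells
Generation 1: 16 live cells
(generation 1 grid is the final answer)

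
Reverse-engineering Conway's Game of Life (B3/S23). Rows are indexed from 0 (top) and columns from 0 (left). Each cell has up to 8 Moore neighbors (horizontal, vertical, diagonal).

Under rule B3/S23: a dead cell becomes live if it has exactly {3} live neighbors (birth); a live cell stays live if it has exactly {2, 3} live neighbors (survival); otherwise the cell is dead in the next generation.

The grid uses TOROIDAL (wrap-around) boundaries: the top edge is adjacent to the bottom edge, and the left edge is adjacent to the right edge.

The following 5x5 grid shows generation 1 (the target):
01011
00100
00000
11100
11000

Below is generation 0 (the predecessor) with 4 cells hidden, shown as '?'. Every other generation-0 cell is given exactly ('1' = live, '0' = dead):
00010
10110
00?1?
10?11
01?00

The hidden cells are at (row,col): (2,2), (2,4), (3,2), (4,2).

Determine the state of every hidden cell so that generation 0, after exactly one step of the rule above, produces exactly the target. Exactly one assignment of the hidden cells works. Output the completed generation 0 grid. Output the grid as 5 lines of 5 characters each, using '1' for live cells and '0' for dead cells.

Answer: 00010
10110
00011
10111
01000

Derivation:
Hidden generation-0 cells (in order): (2,2), (2,4), (3,2), (4,2).
A hidden cell only influences target cells in its own 3x3 neighborhood. Try each of the 2^4 = 16 assignments, step the completed generation 0 forward once under B3/S23, and compare with the target:
  (2,2)=0 (2,4)=0 (3,2)=0 (4,2)=0 -> step gives (1,3)='1' but target has '0' -> reject
  (2,2)=0 (2,4)=0 (3,2)=0 (4,2)=1 -> step gives (0,1)='0' but target has '1' -> reject
  (2,2)=0 (2,4)=0 (3,2)=1 (4,2)=0 -> step gives (1,3)='1' but target has '0' -> reject
  (2,2)=0 (2,4)=0 (3,2)=1 (4,2)=1 -> step gives (0,1)='0' but target has '1' -> reject
  (2,2)=0 (2,4)=1 (3,2)=0 (4,2)=0 -> step gives (2,1)='1' but target has '0' -> reject
  (2,2)=0 (2,4)=1 (3,2)=0 (4,2)=1 -> step gives (0,1)='0' but target has '1' -> reject
  (2,2)=0 (2,4)=1 (3,2)=1 (4,2)=0 -> step reproduces the target at every cell -> ACCEPT
  (2,2)=0 (2,4)=1 (3,2)=1 (4,2)=1 -> step gives (0,1)='0' but target has '1' -> reject
  (2,2)=1 (2,4)=0 (3,2)=0 (4,2)=0 -> step gives (1,1)='1' but target has '0' -> reject
  (2,2)=1 (2,4)=0 (3,2)=0 (4,2)=1 -> step gives (0,1)='0' but target has '1' -> reject
  (2,2)=1 (2,4)=0 (3,2)=1 (4,2)=0 -> step gives (1,1)='1' but target has '0' -> reject
  (2,2)=1 (2,4)=0 (3,2)=1 (4,2)=1 -> step gives (0,1)='0' but target has '1' -> reject
  (2,2)=1 (2,4)=1 (3,2)=0 (4,2)=0 -> step gives (1,1)='1' but target has '0' -> reject
  (2,2)=1 (2,4)=1 (3,2)=0 (4,2)=1 -> step gives (0,1)='0' but target has '1' -> reject
  (2,2)=1 (2,4)=1 (3,2)=1 (4,2)=0 -> step gives (1,1)='1' but target has '0' -> reject
  (2,2)=1 (2,4)=1 (3,2)=1 (4,2)=1 -> step gives (0,1)='0' but target has '1' -> reject
Unique solution: (2,2)=dead, (2,4)=live, (3,2)=live, (4,2)=dead.
Check: live-neighbor counts of every cell in the completed generation 0:
23423
12345
44566
33344
32444
Applying B3/S23 to generation 0 with these counts gives:
01011
00100
00000
11100
11000
which matches the target exactly.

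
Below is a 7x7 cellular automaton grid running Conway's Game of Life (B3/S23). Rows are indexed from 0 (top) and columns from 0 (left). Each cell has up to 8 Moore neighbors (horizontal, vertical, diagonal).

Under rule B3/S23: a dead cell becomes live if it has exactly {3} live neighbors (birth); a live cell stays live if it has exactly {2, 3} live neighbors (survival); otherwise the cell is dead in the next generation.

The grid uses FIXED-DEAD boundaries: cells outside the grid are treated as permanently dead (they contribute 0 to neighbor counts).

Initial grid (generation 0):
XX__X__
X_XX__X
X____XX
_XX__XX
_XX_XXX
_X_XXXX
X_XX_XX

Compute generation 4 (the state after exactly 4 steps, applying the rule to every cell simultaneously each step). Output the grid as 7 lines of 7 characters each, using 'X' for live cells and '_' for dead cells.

Answer: _______
XX__XX_
X_XX_X_
X_XXX__
X_X____
X_XX___
_XX____

Derivation:
Simulating step by step:
Generation 0 (given above): 29 live cells
Generation 1: 21 live cells
XXXX___
X_XXX_X
X__XX__
X_XX___
X______
X______
_XXX__X
Generation 2: 15 live cells
X___X__
X____X_
X____X_
X_XXX__
X______
X_X____
_XX____
Generation 3: 16 live cells
_______
XX__XX_
X__X_X_
X__XX__
X_X____
X_X____
_XX____
Generation 4: 19 live cells
(generation 4 grid is the final answer)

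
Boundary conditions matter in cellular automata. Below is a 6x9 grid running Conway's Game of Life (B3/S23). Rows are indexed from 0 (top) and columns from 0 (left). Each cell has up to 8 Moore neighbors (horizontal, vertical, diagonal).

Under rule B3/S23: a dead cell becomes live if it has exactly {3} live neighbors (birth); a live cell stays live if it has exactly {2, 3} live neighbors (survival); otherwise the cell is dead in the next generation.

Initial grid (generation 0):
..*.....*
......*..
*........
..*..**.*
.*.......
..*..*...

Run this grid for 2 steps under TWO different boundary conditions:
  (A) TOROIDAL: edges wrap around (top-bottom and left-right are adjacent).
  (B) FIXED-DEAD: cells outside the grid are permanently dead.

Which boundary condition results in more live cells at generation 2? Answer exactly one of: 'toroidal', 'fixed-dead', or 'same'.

Under TOROIDAL boundary, generation 2:
.........
......*..
......*..
***....*.
.........
.**......
Population = 8

Under FIXED-DEAD boundary, generation 2:
.........
......*..
......*..
.**....*.
.**......
.........
Population = 7

Comparison: toroidal=8, fixed-dead=7 -> toroidal

Answer: toroidal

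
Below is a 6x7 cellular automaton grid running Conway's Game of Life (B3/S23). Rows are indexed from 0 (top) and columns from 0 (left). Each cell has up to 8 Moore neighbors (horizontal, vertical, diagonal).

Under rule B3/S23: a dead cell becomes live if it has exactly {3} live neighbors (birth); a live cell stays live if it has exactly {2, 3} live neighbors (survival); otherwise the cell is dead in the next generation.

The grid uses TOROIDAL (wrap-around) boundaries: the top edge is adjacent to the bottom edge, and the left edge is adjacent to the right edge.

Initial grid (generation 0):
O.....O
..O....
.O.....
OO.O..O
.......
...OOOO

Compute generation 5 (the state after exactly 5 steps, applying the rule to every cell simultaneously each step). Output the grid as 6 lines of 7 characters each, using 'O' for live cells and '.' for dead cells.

Simulating step by step:
Generation 0 (given above): 12 live cells
Generation 1: 16 live cells
O..OO.O
OO.....
.O.....
OOO....
..OO...
O...OOO
Generation 2: 14 live cells
...OO..
.OO...O
.......
O..O...
..OOOO.
OOO....
Generation 3: 13 live cells
...O...
..OO...
OOO....
..OO...
O...O.O
.O...O.
Generation 4: 17 live cells
...OO..
...O...
.......
..OO..O
OOOOOOO
O...OOO
Generation 5: 7 live cells
(generation 5 grid is the final answer)

Answer: ...O..O
...OO..
..OO...
......O
.......
.......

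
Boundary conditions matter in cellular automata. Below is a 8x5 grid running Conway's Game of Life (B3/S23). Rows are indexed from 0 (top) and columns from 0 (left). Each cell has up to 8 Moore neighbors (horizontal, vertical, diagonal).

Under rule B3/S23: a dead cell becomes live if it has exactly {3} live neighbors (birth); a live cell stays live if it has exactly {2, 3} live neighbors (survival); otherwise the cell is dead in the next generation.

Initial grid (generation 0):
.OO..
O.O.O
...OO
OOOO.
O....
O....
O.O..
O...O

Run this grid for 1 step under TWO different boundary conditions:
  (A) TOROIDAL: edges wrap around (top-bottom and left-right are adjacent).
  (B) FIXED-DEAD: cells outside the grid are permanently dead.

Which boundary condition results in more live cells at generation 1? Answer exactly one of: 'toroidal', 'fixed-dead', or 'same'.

Answer: same

Derivation:
Under TOROIDAL boundary, generation 1:
..O..
O.O.O
.....
OOOO.
O.O..
O...O
O....
O.OOO
Population = 17

Under FIXED-DEAD boundary, generation 1:
.OOO.
..O.O
O...O
OOOOO
O.O..
O....
O....
.O...
Population = 17

Comparison: toroidal=17, fixed-dead=17 -> same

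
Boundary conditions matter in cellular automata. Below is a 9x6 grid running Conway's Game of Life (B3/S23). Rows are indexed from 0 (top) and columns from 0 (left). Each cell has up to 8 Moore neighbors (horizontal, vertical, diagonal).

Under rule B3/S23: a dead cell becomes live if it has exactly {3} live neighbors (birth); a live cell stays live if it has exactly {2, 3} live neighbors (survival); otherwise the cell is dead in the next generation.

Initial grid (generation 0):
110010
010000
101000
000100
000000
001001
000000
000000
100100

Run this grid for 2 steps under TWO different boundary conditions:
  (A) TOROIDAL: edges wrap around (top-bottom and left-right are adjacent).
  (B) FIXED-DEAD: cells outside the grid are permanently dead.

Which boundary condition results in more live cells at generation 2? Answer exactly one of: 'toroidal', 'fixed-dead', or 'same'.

Under TOROIDAL boundary, generation 2:
001010
000101
011000
000000
000000
000000
000000
100000
001001
Population = 9

Under FIXED-DEAD boundary, generation 2:
010000
101000
011000
000000
000000
000000
000000
000000
000000
Population = 5

Comparison: toroidal=9, fixed-dead=5 -> toroidal

Answer: toroidal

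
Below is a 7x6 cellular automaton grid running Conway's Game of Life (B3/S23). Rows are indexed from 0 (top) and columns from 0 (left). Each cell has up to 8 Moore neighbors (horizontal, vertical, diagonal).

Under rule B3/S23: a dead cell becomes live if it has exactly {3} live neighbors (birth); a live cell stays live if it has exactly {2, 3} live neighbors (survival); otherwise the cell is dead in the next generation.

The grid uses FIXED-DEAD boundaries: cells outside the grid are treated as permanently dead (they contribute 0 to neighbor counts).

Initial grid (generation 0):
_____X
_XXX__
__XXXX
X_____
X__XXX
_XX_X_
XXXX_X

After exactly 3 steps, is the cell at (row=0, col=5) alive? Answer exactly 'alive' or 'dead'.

Simulating step by step:
Generation 0 (given above): 21 live cells
Generation 1: 14 live cells
__X___
_X___X
____X_
_XX___
X_XXXX
______
X__XX_
Generation 2: 11 live cells
______
______
_XX___
_XX__X
__XXX_
_XX__X
______
Generation 3: 8 live cells
______
______
_XX___
____X_
____XX
_XX_X_
______

Cell (0,5) at generation 3: 0 -> dead

Answer: dead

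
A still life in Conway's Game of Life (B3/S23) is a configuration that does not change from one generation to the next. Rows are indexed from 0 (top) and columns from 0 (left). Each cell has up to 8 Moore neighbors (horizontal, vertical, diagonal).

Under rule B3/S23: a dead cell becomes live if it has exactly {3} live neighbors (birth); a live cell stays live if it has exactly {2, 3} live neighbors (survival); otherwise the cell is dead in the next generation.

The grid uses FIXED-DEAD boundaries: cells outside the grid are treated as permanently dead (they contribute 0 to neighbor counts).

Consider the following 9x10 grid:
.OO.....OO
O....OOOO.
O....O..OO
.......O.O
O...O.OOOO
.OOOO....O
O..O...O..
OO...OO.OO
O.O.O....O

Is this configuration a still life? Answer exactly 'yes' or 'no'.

Answer: no

Derivation:
Compute generation 1 and compare to generation 0 (given above):
Generation 1:
.O....O.OO
O....OO...
.....O...O
.....O....
.OO.OOOO.O
OOO.OOO..O
O..O.OOO.O
O.OOOOOOOO
O....O..OO
Cell (0,2) differs: gen0=1 vs gen1=0 -> NOT a still life.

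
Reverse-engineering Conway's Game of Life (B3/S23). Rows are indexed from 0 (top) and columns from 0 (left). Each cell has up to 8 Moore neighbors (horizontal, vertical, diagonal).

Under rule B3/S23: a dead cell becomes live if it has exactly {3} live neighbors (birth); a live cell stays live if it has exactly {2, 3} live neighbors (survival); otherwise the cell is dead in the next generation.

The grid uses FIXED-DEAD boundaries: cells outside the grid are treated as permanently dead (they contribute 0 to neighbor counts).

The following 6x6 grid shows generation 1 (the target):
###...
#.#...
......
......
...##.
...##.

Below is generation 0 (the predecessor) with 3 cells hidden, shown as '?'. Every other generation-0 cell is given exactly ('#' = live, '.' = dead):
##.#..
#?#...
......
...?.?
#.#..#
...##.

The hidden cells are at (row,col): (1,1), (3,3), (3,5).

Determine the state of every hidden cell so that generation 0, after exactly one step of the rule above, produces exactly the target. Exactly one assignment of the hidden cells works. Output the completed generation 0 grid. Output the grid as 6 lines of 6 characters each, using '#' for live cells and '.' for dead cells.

Hidden generation-0 cells (in order): (1,1), (3,3), (3,5).
A hidden cell only influences target cells in its own 3x3 neighborhood. Try each of the 2^3 = 8 assignments, step the completed generation 0 forward once under B3/S23, and compare with the target:
  (1,1)=. (3,3)=. (3,5)=. -> step reproduces the target at every cell -> ACCEPT
  (1,1)=. (3,3)=. (3,5)=# -> step gives (4,4)='.' but target has '#' -> reject
  (1,1)=. (3,3)=# (3,5)=. -> step gives (4,2)='#' but target has '.' -> reject
  (1,1)=. (3,3)=# (3,5)=# -> step gives (3,4)='#' but target has '.' -> reject
  (1,1)=# (3,3)=. (3,5)=. -> step gives (0,1)='.' but target has '#' -> reject
  (1,1)=# (3,3)=. (3,5)=# -> step gives (0,1)='.' but target has '#' -> reject
  (1,1)=# (3,3)=# (3,5)=. -> step gives (0,1)='.' but target has '#' -> reject
  (1,1)=# (3,3)=# (3,5)=# -> step gives (0,1)='.' but target has '#' -> reject
Unique solution: (1,1)=dead, (3,3)=dead, (3,5)=dead.
Check: live-neighbor counts of every cell in the completed generation 0:
233110
242210
121100
121111
021331
122222
Applying B3/S23 to generation 0 with these counts gives:
###...
#.#...
......
......
...##.
...##.
which matches the target exactly.

Answer: ##.#..
#.#...
......
......
#.#..#
...##.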